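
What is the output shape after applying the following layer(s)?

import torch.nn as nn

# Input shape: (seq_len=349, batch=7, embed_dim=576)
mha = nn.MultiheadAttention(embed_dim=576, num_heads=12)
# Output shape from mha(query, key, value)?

Input shape: (349, 7, 576)
Output shape: (349, 7, 576)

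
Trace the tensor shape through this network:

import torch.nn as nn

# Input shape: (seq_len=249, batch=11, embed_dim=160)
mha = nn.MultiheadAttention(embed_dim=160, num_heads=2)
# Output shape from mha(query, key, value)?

Input shape: (249, 11, 160)
Output shape: (249, 11, 160)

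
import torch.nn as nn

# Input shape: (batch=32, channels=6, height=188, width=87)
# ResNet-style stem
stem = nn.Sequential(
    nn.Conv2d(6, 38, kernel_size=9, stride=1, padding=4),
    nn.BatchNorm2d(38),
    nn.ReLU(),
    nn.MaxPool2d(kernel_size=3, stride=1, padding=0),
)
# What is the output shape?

Input shape: (32, 6, 188, 87)
  -> after Conv2d 9x9 stride=1: (32, 38, 188, 87)
Output shape: (32, 38, 186, 85)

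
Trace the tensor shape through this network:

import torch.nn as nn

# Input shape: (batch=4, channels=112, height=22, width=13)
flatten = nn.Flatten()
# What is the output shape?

Input shape: (4, 112, 22, 13)
Output shape: (4, 32032)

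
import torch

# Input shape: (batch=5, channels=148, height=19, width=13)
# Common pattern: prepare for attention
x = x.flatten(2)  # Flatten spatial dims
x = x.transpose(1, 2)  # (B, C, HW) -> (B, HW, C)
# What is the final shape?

Input shape: (5, 148, 19, 13)
  -> after flatten(2): (5, 148, 247)
Output shape: (5, 247, 148)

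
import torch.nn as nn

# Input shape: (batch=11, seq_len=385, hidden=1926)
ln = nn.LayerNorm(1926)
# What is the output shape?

Input shape: (11, 385, 1926)
Output shape: (11, 385, 1926)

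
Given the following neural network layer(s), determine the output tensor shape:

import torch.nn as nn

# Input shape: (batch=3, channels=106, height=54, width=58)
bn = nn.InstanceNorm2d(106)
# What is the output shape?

Input shape: (3, 106, 54, 58)
Output shape: (3, 106, 54, 58)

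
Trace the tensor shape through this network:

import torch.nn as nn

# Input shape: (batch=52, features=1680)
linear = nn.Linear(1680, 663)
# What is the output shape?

Input shape: (52, 1680)
Output shape: (52, 663)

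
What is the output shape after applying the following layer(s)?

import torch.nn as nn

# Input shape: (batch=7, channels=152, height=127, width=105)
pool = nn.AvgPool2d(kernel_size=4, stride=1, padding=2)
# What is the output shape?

Input shape: (7, 152, 127, 105)
Output shape: (7, 152, 128, 106)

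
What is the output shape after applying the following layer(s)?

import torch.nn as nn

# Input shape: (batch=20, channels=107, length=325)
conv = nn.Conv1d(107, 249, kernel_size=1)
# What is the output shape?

Input shape: (20, 107, 325)
Output shape: (20, 249, 325)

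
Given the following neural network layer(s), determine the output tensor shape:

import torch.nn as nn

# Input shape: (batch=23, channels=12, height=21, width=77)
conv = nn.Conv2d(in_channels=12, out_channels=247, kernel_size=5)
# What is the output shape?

Input shape: (23, 12, 21, 77)
Output shape: (23, 247, 17, 73)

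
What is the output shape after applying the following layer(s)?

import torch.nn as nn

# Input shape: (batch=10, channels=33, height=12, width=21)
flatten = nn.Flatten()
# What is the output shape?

Input shape: (10, 33, 12, 21)
Output shape: (10, 8316)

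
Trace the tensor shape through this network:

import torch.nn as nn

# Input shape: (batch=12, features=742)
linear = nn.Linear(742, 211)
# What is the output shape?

Input shape: (12, 742)
Output shape: (12, 211)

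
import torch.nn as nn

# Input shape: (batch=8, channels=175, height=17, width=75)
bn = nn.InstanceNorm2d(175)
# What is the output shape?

Input shape: (8, 175, 17, 75)
Output shape: (8, 175, 17, 75)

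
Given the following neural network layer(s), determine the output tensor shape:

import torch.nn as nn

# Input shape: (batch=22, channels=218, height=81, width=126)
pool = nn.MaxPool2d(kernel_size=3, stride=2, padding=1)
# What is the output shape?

Input shape: (22, 218, 81, 126)
Output shape: (22, 218, 41, 63)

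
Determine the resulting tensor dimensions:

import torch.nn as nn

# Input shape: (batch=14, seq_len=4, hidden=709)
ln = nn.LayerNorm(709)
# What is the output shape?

Input shape: (14, 4, 709)
Output shape: (14, 4, 709)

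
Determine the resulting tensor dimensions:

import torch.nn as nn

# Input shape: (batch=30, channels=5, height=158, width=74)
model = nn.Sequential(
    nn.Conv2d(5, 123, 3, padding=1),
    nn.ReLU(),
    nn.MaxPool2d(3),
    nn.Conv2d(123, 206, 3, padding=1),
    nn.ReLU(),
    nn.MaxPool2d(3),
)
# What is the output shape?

Input shape: (30, 5, 158, 74)
  -> after first Conv2d: (30, 123, 158, 74)
  -> after first MaxPool2d: (30, 123, 52, 24)
  -> after second Conv2d: (30, 206, 52, 24)
Output shape: (30, 206, 17, 8)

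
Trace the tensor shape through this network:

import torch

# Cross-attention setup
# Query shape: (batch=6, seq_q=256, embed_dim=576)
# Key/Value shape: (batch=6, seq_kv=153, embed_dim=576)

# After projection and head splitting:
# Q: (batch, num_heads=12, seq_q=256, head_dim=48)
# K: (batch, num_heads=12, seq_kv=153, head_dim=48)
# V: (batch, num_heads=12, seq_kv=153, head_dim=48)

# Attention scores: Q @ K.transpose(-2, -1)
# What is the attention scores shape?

Input shape: (6, 256, 576)
Output shape: (6, 12, 256, 153)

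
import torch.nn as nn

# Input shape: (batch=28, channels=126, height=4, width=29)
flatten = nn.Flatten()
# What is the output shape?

Input shape: (28, 126, 4, 29)
Output shape: (28, 14616)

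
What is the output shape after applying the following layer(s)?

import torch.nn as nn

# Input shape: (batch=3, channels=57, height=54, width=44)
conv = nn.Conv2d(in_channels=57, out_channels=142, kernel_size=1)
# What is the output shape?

Input shape: (3, 57, 54, 44)
Output shape: (3, 142, 54, 44)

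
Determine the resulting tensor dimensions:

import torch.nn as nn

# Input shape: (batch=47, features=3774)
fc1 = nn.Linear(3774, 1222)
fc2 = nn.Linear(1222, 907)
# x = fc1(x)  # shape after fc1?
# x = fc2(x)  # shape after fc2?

Input shape: (47, 3774)
  -> after fc1: (47, 1222)
Output shape: (47, 907)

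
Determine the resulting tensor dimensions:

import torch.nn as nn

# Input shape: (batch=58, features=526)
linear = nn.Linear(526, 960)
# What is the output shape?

Input shape: (58, 526)
Output shape: (58, 960)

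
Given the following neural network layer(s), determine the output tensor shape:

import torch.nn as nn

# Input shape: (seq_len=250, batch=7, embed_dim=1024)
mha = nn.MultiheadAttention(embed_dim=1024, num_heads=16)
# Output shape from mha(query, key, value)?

Input shape: (250, 7, 1024)
Output shape: (250, 7, 1024)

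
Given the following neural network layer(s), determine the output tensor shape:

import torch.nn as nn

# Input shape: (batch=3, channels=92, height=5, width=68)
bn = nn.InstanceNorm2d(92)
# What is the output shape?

Input shape: (3, 92, 5, 68)
Output shape: (3, 92, 5, 68)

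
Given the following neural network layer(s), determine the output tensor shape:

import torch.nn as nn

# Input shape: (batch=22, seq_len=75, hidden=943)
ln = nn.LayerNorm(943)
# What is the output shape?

Input shape: (22, 75, 943)
Output shape: (22, 75, 943)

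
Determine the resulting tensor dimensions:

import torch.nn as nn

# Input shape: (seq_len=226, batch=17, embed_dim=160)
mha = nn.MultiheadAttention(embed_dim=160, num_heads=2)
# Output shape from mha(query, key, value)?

Input shape: (226, 17, 160)
Output shape: (226, 17, 160)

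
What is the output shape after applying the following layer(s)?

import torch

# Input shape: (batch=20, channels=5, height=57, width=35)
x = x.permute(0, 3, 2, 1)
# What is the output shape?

Input shape: (20, 5, 57, 35)
Output shape: (20, 35, 57, 5)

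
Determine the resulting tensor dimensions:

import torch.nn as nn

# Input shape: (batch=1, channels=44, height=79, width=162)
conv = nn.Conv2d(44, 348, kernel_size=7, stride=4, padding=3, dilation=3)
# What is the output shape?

Input shape: (1, 44, 79, 162)
Output shape: (1, 348, 17, 38)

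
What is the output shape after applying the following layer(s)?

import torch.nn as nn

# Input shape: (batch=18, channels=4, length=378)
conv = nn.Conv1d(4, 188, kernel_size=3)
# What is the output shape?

Input shape: (18, 4, 378)
Output shape: (18, 188, 376)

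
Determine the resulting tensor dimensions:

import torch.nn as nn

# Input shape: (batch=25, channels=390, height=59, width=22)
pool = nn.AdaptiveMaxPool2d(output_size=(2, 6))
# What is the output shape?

Input shape: (25, 390, 59, 22)
Output shape: (25, 390, 2, 6)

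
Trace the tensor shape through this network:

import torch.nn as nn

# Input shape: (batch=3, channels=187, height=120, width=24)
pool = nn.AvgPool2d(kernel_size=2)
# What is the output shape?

Input shape: (3, 187, 120, 24)
Output shape: (3, 187, 60, 12)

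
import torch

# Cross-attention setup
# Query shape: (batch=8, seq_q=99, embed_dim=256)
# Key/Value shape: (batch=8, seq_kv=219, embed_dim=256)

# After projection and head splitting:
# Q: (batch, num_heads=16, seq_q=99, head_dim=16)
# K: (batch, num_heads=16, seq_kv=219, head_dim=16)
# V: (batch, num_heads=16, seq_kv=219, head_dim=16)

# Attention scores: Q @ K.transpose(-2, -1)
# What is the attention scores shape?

Input shape: (8, 99, 256)
Output shape: (8, 16, 99, 219)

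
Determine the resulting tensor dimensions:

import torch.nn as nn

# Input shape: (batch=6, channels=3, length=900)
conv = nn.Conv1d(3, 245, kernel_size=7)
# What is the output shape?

Input shape: (6, 3, 900)
Output shape: (6, 245, 894)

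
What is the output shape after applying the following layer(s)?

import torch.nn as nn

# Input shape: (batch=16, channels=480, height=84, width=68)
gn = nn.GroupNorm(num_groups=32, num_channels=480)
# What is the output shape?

Input shape: (16, 480, 84, 68)
Output shape: (16, 480, 84, 68)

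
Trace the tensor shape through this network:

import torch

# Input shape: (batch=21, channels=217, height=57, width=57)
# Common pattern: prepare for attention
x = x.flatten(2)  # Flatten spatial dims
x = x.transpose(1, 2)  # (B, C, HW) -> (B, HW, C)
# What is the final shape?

Input shape: (21, 217, 57, 57)
  -> after flatten(2): (21, 217, 3249)
Output shape: (21, 3249, 217)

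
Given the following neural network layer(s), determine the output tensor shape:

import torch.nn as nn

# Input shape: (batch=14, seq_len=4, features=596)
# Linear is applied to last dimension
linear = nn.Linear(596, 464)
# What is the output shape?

Input shape: (14, 4, 596)
Output shape: (14, 4, 464)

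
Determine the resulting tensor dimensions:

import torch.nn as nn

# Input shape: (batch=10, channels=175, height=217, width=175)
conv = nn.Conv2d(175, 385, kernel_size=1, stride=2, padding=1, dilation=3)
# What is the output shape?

Input shape: (10, 175, 217, 175)
Output shape: (10, 385, 110, 89)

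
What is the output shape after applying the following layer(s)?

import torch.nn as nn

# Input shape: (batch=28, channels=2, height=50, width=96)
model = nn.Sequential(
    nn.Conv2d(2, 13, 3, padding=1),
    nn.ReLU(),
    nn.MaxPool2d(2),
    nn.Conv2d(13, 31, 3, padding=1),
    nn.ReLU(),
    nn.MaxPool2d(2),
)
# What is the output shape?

Input shape: (28, 2, 50, 96)
  -> after first Conv2d: (28, 13, 50, 96)
  -> after first MaxPool2d: (28, 13, 25, 48)
  -> after second Conv2d: (28, 31, 25, 48)
Output shape: (28, 31, 12, 24)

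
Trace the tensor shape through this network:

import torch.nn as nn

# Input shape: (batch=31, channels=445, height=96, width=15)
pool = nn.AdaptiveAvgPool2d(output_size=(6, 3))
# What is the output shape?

Input shape: (31, 445, 96, 15)
Output shape: (31, 445, 6, 3)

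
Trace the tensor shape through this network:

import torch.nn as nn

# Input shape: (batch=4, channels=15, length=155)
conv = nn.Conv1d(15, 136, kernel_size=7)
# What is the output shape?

Input shape: (4, 15, 155)
Output shape: (4, 136, 149)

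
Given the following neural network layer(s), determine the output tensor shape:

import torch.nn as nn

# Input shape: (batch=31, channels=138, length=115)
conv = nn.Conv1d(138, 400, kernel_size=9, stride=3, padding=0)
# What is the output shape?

Input shape: (31, 138, 115)
Output shape: (31, 400, 36)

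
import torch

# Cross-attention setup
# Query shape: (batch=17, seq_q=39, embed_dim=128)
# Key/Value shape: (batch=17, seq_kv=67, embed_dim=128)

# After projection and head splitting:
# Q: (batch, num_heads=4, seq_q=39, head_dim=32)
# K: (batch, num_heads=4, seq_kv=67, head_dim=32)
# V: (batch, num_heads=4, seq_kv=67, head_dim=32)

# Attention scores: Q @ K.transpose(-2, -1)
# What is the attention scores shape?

Input shape: (17, 39, 128)
Output shape: (17, 4, 39, 67)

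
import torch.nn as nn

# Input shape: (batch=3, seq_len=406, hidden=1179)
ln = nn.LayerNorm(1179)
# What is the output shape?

Input shape: (3, 406, 1179)
Output shape: (3, 406, 1179)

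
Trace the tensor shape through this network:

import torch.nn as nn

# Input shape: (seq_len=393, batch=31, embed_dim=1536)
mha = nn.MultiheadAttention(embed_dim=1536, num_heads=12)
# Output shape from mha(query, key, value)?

Input shape: (393, 31, 1536)
Output shape: (393, 31, 1536)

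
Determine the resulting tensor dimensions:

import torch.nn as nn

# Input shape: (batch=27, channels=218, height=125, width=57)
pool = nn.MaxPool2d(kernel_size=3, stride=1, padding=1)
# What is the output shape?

Input shape: (27, 218, 125, 57)
Output shape: (27, 218, 125, 57)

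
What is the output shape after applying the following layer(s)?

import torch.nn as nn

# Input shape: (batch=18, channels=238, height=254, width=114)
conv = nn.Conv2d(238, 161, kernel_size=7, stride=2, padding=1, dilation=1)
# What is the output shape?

Input shape: (18, 238, 254, 114)
Output shape: (18, 161, 125, 55)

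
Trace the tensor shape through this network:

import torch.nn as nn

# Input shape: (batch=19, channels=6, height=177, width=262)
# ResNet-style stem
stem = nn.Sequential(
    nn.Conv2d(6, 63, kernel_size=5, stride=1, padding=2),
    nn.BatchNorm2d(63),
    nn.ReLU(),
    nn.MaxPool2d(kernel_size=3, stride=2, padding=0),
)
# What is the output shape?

Input shape: (19, 6, 177, 262)
  -> after Conv2d 5x5 stride=1: (19, 63, 177, 262)
Output shape: (19, 63, 88, 130)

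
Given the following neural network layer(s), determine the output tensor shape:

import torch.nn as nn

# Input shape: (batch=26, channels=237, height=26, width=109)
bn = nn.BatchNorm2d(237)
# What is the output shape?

Input shape: (26, 237, 26, 109)
Output shape: (26, 237, 26, 109)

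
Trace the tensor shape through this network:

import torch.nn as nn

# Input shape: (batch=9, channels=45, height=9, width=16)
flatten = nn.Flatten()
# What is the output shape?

Input shape: (9, 45, 9, 16)
Output shape: (9, 6480)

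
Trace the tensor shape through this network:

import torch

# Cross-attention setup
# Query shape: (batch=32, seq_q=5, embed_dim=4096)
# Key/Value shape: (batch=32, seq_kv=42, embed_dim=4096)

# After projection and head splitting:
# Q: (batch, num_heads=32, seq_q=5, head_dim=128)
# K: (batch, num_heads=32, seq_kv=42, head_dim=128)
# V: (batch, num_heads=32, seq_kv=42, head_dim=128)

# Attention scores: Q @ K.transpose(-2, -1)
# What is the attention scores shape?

Input shape: (32, 5, 4096)
Output shape: (32, 32, 5, 42)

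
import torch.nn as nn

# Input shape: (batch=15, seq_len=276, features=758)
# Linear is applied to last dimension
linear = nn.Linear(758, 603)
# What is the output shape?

Input shape: (15, 276, 758)
Output shape: (15, 276, 603)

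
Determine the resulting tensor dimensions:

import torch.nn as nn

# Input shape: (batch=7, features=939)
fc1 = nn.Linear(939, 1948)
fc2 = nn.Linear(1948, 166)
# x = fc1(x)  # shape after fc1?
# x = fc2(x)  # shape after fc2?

Input shape: (7, 939)
  -> after fc1: (7, 1948)
Output shape: (7, 166)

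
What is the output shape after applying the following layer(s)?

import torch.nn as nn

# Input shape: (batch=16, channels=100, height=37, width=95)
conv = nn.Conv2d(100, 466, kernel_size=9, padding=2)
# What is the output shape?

Input shape: (16, 100, 37, 95)
Output shape: (16, 466, 33, 91)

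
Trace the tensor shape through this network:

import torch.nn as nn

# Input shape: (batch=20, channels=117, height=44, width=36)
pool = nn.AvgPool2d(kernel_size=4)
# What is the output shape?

Input shape: (20, 117, 44, 36)
Output shape: (20, 117, 11, 9)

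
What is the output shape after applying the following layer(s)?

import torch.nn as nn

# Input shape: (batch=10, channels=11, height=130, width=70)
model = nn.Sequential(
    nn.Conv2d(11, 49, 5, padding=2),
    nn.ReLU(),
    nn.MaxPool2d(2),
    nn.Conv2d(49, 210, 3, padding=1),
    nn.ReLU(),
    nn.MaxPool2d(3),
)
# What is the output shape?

Input shape: (10, 11, 130, 70)
  -> after first Conv2d: (10, 49, 130, 70)
  -> after first MaxPool2d: (10, 49, 65, 35)
  -> after second Conv2d: (10, 210, 65, 35)
Output shape: (10, 210, 21, 11)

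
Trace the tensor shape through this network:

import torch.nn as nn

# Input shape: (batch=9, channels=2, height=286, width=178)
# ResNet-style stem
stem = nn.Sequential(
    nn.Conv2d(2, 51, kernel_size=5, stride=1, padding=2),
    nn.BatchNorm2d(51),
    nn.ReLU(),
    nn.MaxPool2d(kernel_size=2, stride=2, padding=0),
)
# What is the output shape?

Input shape: (9, 2, 286, 178)
  -> after Conv2d 5x5 stride=1: (9, 51, 286, 178)
Output shape: (9, 51, 143, 89)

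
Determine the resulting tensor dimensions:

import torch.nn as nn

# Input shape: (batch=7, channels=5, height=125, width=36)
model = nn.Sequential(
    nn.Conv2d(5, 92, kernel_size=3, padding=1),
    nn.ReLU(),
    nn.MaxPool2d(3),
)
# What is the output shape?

Input shape: (7, 5, 125, 36)
  -> after Conv2d: (7, 92, 125, 36)
  -> after ReLU: (7, 92, 125, 36)
Output shape: (7, 92, 41, 12)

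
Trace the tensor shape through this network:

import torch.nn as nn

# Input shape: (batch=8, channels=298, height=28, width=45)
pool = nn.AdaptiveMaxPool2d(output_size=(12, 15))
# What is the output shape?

Input shape: (8, 298, 28, 45)
Output shape: (8, 298, 12, 15)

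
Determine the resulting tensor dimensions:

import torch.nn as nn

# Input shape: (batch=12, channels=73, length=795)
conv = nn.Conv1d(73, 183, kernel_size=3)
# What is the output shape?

Input shape: (12, 73, 795)
Output shape: (12, 183, 793)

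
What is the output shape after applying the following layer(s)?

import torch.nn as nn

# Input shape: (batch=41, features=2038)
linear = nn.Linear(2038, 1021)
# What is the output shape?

Input shape: (41, 2038)
Output shape: (41, 1021)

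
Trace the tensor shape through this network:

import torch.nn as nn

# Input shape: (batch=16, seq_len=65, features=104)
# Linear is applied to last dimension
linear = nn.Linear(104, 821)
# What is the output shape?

Input shape: (16, 65, 104)
Output shape: (16, 65, 821)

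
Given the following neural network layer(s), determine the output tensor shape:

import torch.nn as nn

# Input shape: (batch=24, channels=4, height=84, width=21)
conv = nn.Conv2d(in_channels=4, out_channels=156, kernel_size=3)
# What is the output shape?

Input shape: (24, 4, 84, 21)
Output shape: (24, 156, 82, 19)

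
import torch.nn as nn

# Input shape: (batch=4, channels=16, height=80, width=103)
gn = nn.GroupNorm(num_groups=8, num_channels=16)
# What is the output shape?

Input shape: (4, 16, 80, 103)
Output shape: (4, 16, 80, 103)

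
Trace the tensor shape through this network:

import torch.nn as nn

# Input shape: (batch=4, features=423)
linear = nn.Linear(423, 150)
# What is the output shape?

Input shape: (4, 423)
Output shape: (4, 150)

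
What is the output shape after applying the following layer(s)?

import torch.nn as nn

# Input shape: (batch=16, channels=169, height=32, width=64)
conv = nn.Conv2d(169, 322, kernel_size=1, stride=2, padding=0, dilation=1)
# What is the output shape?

Input shape: (16, 169, 32, 64)
Output shape: (16, 322, 16, 32)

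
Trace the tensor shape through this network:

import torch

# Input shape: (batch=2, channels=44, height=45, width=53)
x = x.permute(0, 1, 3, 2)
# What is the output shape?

Input shape: (2, 44, 45, 53)
Output shape: (2, 44, 53, 45)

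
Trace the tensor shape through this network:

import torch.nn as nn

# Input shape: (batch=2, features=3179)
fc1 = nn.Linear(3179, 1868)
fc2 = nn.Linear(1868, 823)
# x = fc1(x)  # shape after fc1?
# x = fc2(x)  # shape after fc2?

Input shape: (2, 3179)
  -> after fc1: (2, 1868)
Output shape: (2, 823)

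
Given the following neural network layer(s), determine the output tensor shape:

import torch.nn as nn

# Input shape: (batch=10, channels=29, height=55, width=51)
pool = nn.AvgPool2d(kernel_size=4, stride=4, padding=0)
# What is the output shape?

Input shape: (10, 29, 55, 51)
Output shape: (10, 29, 13, 12)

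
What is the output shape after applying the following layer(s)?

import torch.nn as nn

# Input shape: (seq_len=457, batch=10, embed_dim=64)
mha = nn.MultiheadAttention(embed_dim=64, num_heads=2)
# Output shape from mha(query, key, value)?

Input shape: (457, 10, 64)
Output shape: (457, 10, 64)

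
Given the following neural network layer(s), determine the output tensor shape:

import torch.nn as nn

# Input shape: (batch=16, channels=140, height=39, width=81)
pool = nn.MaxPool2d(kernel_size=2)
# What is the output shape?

Input shape: (16, 140, 39, 81)
Output shape: (16, 140, 19, 40)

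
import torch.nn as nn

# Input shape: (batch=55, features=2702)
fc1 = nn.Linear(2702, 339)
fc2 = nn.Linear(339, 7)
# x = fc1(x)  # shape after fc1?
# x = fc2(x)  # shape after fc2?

Input shape: (55, 2702)
  -> after fc1: (55, 339)
Output shape: (55, 7)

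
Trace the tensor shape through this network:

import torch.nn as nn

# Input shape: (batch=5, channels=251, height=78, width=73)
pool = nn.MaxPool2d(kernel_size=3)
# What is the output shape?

Input shape: (5, 251, 78, 73)
Output shape: (5, 251, 26, 24)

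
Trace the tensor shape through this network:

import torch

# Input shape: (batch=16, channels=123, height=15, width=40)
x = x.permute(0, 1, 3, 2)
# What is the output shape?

Input shape: (16, 123, 15, 40)
Output shape: (16, 123, 40, 15)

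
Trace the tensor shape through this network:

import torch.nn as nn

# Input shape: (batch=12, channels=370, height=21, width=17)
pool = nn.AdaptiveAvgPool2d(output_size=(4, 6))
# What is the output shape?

Input shape: (12, 370, 21, 17)
Output shape: (12, 370, 4, 6)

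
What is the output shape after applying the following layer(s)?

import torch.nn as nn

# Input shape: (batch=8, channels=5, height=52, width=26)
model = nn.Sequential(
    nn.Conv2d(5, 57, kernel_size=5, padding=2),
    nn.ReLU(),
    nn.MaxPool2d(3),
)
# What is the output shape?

Input shape: (8, 5, 52, 26)
  -> after Conv2d: (8, 57, 52, 26)
  -> after ReLU: (8, 57, 52, 26)
Output shape: (8, 57, 17, 8)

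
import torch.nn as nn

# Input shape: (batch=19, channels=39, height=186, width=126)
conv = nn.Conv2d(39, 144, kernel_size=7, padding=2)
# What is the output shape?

Input shape: (19, 39, 186, 126)
Output shape: (19, 144, 184, 124)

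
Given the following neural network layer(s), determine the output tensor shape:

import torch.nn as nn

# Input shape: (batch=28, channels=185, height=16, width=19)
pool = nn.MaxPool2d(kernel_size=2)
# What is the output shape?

Input shape: (28, 185, 16, 19)
Output shape: (28, 185, 8, 9)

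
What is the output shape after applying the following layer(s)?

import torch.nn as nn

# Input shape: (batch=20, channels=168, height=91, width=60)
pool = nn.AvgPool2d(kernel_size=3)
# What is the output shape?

Input shape: (20, 168, 91, 60)
Output shape: (20, 168, 30, 20)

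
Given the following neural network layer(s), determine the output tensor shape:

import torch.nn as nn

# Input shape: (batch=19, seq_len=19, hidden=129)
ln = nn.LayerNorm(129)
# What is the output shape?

Input shape: (19, 19, 129)
Output shape: (19, 19, 129)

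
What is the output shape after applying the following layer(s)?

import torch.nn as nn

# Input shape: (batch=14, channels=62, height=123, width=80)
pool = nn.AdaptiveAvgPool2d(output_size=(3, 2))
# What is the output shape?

Input shape: (14, 62, 123, 80)
Output shape: (14, 62, 3, 2)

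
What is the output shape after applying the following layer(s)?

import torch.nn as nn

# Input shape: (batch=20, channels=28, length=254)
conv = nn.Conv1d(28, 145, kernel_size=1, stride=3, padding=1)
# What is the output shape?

Input shape: (20, 28, 254)
Output shape: (20, 145, 86)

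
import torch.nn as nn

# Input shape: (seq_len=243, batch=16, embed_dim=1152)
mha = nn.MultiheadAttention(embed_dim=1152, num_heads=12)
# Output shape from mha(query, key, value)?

Input shape: (243, 16, 1152)
Output shape: (243, 16, 1152)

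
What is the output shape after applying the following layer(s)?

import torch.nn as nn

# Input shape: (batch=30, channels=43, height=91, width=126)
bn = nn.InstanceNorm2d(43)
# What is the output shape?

Input shape: (30, 43, 91, 126)
Output shape: (30, 43, 91, 126)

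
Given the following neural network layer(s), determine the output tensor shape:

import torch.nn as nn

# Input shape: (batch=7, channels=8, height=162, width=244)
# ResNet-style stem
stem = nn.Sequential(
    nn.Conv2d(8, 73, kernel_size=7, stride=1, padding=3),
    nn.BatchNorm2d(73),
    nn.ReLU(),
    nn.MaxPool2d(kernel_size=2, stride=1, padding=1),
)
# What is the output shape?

Input shape: (7, 8, 162, 244)
  -> after Conv2d 7x7 stride=1: (7, 73, 162, 244)
Output shape: (7, 73, 163, 245)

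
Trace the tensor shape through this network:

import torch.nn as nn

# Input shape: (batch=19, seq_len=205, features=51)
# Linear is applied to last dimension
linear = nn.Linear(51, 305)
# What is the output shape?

Input shape: (19, 205, 51)
Output shape: (19, 205, 305)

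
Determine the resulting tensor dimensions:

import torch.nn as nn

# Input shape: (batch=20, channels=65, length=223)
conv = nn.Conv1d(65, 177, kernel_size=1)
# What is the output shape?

Input shape: (20, 65, 223)
Output shape: (20, 177, 223)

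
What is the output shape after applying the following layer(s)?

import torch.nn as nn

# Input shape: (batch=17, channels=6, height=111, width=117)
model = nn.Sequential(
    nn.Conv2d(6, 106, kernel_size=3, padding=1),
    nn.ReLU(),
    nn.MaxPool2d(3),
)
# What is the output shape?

Input shape: (17, 6, 111, 117)
  -> after Conv2d: (17, 106, 111, 117)
  -> after ReLU: (17, 106, 111, 117)
Output shape: (17, 106, 37, 39)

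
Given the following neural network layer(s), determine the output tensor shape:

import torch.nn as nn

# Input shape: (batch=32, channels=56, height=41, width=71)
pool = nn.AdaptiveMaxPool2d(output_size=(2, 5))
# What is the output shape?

Input shape: (32, 56, 41, 71)
Output shape: (32, 56, 2, 5)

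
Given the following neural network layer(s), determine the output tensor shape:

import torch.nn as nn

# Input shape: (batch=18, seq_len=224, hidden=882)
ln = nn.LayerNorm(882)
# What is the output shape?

Input shape: (18, 224, 882)
Output shape: (18, 224, 882)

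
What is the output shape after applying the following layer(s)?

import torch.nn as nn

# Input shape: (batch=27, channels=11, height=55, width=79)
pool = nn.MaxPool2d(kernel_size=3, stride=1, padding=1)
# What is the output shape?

Input shape: (27, 11, 55, 79)
Output shape: (27, 11, 55, 79)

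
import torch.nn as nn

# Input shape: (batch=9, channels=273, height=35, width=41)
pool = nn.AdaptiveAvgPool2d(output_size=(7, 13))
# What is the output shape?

Input shape: (9, 273, 35, 41)
Output shape: (9, 273, 7, 13)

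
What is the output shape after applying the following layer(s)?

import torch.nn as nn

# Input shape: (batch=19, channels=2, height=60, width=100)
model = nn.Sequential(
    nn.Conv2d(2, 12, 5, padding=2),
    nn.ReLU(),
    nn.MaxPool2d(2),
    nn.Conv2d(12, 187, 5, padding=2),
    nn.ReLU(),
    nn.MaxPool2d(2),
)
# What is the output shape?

Input shape: (19, 2, 60, 100)
  -> after first Conv2d: (19, 12, 60, 100)
  -> after first MaxPool2d: (19, 12, 30, 50)
  -> after second Conv2d: (19, 187, 30, 50)
Output shape: (19, 187, 15, 25)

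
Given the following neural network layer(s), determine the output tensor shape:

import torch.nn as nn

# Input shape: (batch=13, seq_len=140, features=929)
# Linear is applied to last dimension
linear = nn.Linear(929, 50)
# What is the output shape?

Input shape: (13, 140, 929)
Output shape: (13, 140, 50)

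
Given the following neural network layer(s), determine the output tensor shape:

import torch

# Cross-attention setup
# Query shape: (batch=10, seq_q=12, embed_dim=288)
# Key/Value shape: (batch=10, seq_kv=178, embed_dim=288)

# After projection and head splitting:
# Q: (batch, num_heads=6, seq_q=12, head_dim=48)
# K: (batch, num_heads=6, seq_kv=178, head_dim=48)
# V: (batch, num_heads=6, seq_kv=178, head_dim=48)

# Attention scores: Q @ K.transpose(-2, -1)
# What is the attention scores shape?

Input shape: (10, 12, 288)
Output shape: (10, 6, 12, 178)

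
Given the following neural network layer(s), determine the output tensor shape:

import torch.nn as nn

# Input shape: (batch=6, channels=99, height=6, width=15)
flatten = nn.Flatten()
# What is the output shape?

Input shape: (6, 99, 6, 15)
Output shape: (6, 8910)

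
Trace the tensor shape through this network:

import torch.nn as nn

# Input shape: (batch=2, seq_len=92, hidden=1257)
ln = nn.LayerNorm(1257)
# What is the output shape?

Input shape: (2, 92, 1257)
Output shape: (2, 92, 1257)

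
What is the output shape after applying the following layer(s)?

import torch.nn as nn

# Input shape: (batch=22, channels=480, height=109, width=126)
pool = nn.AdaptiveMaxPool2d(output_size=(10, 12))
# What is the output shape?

Input shape: (22, 480, 109, 126)
Output shape: (22, 480, 10, 12)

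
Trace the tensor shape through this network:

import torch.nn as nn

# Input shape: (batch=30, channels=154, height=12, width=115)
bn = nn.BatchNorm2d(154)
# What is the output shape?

Input shape: (30, 154, 12, 115)
Output shape: (30, 154, 12, 115)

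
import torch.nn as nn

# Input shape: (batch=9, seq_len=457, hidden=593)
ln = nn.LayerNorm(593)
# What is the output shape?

Input shape: (9, 457, 593)
Output shape: (9, 457, 593)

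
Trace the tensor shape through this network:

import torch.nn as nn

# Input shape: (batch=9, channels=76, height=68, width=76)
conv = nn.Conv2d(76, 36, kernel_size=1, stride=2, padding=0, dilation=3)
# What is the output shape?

Input shape: (9, 76, 68, 76)
Output shape: (9, 36, 34, 38)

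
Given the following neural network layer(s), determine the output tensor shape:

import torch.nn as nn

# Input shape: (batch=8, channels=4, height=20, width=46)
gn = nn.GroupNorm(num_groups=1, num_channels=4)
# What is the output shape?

Input shape: (8, 4, 20, 46)
Output shape: (8, 4, 20, 46)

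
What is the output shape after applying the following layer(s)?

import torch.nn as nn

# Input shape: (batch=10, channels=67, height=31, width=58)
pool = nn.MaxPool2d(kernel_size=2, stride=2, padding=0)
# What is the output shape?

Input shape: (10, 67, 31, 58)
Output shape: (10, 67, 15, 29)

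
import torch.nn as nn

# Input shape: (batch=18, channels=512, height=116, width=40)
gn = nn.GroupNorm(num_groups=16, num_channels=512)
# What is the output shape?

Input shape: (18, 512, 116, 40)
Output shape: (18, 512, 116, 40)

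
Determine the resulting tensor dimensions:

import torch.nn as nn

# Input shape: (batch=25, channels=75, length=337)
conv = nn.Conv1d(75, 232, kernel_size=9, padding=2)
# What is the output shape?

Input shape: (25, 75, 337)
Output shape: (25, 232, 333)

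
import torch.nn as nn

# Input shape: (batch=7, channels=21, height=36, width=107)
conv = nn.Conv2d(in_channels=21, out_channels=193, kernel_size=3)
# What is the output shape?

Input shape: (7, 21, 36, 107)
Output shape: (7, 193, 34, 105)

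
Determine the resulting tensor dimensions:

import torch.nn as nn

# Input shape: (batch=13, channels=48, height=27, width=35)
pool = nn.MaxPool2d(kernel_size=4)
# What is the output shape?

Input shape: (13, 48, 27, 35)
Output shape: (13, 48, 6, 8)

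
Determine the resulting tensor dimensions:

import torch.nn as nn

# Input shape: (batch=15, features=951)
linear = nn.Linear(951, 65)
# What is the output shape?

Input shape: (15, 951)
Output shape: (15, 65)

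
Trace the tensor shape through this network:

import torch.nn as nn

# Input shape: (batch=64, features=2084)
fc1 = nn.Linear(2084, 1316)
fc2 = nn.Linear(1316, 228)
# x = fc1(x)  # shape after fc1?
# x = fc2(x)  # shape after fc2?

Input shape: (64, 2084)
  -> after fc1: (64, 1316)
Output shape: (64, 228)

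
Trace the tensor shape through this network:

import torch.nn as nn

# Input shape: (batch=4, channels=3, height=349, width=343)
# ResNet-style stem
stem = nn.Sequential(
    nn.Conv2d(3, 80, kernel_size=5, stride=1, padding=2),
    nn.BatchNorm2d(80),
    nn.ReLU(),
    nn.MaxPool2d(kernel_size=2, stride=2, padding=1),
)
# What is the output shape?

Input shape: (4, 3, 349, 343)
  -> after Conv2d 5x5 stride=1: (4, 80, 349, 343)
Output shape: (4, 80, 175, 172)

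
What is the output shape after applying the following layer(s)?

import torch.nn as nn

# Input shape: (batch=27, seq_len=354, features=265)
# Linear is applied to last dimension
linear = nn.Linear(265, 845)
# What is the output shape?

Input shape: (27, 354, 265)
Output shape: (27, 354, 845)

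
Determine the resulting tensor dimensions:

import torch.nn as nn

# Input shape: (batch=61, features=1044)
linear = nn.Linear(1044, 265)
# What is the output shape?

Input shape: (61, 1044)
Output shape: (61, 265)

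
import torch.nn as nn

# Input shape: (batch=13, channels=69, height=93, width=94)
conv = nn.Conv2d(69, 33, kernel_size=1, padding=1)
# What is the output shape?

Input shape: (13, 69, 93, 94)
Output shape: (13, 33, 95, 96)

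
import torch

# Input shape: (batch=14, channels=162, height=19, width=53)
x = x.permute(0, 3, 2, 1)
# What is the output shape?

Input shape: (14, 162, 19, 53)
Output shape: (14, 53, 19, 162)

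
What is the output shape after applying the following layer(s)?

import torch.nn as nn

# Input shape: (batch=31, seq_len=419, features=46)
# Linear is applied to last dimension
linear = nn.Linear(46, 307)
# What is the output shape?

Input shape: (31, 419, 46)
Output shape: (31, 419, 307)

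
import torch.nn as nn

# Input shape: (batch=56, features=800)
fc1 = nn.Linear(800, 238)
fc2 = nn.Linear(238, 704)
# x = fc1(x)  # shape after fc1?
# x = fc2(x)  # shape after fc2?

Input shape: (56, 800)
  -> after fc1: (56, 238)
Output shape: (56, 704)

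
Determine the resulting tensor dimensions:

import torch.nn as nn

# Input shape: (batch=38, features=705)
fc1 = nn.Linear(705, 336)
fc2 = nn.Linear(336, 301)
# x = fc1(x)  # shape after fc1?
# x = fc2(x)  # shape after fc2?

Input shape: (38, 705)
  -> after fc1: (38, 336)
Output shape: (38, 301)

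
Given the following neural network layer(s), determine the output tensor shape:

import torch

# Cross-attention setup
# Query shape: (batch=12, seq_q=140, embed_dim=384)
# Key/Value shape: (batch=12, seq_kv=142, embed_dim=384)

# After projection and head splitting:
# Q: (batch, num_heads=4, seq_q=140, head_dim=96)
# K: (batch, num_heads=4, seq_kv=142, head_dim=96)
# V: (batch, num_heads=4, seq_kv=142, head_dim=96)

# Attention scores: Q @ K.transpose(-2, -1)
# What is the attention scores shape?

Input shape: (12, 140, 384)
Output shape: (12, 4, 140, 142)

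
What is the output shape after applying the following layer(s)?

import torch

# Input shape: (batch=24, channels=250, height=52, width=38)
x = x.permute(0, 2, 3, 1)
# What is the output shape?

Input shape: (24, 250, 52, 38)
Output shape: (24, 52, 38, 250)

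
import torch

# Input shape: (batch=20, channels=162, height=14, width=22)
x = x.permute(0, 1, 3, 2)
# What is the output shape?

Input shape: (20, 162, 14, 22)
Output shape: (20, 162, 22, 14)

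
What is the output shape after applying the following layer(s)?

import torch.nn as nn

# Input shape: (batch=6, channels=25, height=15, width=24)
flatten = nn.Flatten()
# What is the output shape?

Input shape: (6, 25, 15, 24)
Output shape: (6, 9000)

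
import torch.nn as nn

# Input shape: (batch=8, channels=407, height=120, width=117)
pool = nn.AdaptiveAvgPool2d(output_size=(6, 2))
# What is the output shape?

Input shape: (8, 407, 120, 117)
Output shape: (8, 407, 6, 2)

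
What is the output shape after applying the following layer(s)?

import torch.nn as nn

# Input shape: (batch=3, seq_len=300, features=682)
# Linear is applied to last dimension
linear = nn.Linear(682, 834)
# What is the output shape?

Input shape: (3, 300, 682)
Output shape: (3, 300, 834)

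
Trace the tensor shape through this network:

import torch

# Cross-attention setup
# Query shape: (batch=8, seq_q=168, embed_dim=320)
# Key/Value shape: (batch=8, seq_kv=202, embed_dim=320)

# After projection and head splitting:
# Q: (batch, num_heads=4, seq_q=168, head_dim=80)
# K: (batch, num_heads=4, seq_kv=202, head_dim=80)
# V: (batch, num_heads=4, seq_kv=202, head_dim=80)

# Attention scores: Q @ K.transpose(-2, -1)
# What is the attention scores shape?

Input shape: (8, 168, 320)
Output shape: (8, 4, 168, 202)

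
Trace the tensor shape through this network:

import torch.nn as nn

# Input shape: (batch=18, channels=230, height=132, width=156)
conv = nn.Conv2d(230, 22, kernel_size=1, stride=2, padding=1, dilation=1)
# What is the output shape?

Input shape: (18, 230, 132, 156)
Output shape: (18, 22, 67, 79)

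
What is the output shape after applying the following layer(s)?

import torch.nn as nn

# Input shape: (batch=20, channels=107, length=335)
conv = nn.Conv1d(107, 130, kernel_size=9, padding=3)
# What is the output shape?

Input shape: (20, 107, 335)
Output shape: (20, 130, 333)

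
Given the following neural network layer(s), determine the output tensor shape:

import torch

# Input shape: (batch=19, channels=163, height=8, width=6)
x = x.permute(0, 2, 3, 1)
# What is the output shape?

Input shape: (19, 163, 8, 6)
Output shape: (19, 8, 6, 163)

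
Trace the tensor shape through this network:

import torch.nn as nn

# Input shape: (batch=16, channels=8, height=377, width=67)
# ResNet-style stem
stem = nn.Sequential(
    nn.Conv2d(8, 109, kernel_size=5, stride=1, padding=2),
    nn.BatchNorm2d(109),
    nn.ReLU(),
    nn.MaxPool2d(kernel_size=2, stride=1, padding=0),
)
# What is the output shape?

Input shape: (16, 8, 377, 67)
  -> after Conv2d 5x5 stride=1: (16, 109, 377, 67)
Output shape: (16, 109, 376, 66)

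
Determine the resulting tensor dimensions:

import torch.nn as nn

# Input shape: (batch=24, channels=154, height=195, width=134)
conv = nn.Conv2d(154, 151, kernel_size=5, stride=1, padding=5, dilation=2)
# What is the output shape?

Input shape: (24, 154, 195, 134)
Output shape: (24, 151, 197, 136)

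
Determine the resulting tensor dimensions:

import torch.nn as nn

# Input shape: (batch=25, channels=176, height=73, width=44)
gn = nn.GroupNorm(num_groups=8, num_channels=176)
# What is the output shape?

Input shape: (25, 176, 73, 44)
Output shape: (25, 176, 73, 44)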